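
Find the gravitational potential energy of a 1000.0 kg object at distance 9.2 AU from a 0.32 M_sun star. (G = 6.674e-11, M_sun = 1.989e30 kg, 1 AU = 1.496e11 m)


M = 0.32 * 1.989e30 kg = 6.3648e+29 kg; r = 9.2 AU * 1.496e11 m/AU = 1.37632e+12 m. U = -GM*m/r = -(6.674e-11 * 6.3648e+29 * 1000.0) / 1.37632e+12 = -3.086e+10

-3.086e+10 J


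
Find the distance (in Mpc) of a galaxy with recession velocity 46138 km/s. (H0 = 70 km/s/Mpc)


d = v / H0 = 46138 / 70 = 659.1143

659.1143 Mpc


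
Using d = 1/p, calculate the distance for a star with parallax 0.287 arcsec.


d = 1/p = 1/0.287 = 3.4843

3.4843 pc


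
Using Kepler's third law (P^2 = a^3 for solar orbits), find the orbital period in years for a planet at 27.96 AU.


P = a^(3/2) = 27.96^1.5 = 147.8447

147.8447 years


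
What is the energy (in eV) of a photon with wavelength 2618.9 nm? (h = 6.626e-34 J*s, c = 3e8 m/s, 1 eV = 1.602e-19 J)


E = hc/lambda = 6.626e-34 * 3e8 / 2.619e-06 = 7.590e-20 J = 0.4738 eV

0.4738 eV


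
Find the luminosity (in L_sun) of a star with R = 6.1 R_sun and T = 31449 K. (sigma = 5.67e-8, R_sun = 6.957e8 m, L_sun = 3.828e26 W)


R = 6.1 * 6.957e8 m = 4.24377e+09 m. L = 4*pi*R^2*sigma*T^4 = 4*pi*(4.24377e+09)^2 * 5.67e-8 * 31449^4 = 1.255231883e+31 W. L/L_sun = 1.255231883e+31 / 3.828e26 = 32790.8015

32790.8015 L_sun


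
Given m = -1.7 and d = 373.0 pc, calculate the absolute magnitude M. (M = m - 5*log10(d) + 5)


M = m - 5*log10(d) + 5 = -1.7 - 5*log10(373.0) + 5 = -9.5585

-9.5585


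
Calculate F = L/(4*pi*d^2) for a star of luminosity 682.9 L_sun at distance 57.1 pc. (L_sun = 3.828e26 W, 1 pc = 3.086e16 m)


F = L / (4*pi*d^2) = 2.614e+29 / (4*pi*(1.762e+18)^2) = 6.700e-09

6.700e-09 W/m^2


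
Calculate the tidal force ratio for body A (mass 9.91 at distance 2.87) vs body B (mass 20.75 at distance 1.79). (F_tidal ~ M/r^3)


Ratio = (M1/r1^3) / (M2/r2^3) = (9.91/2.87^3) / (20.75/1.79^3) = 0.1159

0.1159


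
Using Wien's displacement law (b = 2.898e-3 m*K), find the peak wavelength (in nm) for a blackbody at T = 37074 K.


lam_max = b / T = 2.898e-3 / 37074 = 7.817e-08 m = 78.168 nm

78.168 nm


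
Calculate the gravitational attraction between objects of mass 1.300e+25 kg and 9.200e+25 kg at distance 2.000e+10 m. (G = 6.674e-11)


F = G*m1*m2/r^2 = 6.674e-11 * 1.300e+25 * 9.200e+25 / (2.000e+10)^2 = 6.674e-11 * 1.196e+51 / 4.000e+20 = 1.996e+20

1.996e+20 N


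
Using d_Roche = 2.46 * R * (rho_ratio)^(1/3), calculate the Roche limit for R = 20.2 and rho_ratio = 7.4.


d_Roche = 2.46 * 20.2 * 7.4^(1/3) = 96.8346

96.8346


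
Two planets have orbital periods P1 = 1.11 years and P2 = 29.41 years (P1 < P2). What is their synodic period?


1/P_syn = |1/P1 - 1/P2| = |1/1.11 - 1/29.41| => P_syn = 1.1535

1.1535 years


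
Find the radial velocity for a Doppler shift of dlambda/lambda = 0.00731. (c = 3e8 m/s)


v = (dlambda/lambda) * c = 0.00731 * 3e8 = 2.193e+06

2.193e+06 m/s


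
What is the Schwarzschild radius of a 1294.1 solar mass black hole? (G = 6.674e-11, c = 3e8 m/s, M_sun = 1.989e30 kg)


M = 1294.1 * 1.989e30 kg = 2.5739649e+33 kg. rs = 2GM/c^2 = 2 * 6.674e-11 * 2.5739649e+33 / (3e8)^2 = 3.817e+06

3.817e+06 m


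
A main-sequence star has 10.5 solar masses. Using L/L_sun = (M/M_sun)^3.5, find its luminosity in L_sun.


L/L_sun = (M/M_sun)^3.5 = 10.5^3.5 = 3751.1337

3751.1337 L_sun


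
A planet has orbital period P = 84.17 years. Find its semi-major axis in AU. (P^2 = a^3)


a = P^(2/3) = 84.17^(2/3) = 19.2061

19.2061 AU


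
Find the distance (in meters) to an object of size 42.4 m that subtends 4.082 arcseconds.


D = size / theta_rad, theta_rad = 4.082 * pi/(180*3600) = 1.979e-05, D = 2.142e+06

2.142e+06 m


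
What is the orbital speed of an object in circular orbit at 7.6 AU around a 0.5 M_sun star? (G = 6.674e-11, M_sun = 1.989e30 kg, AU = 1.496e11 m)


v = sqrt(GM/r) = sqrt(6.674e-11 * 9.945e+29 / 1.137e+12) = 7640.5197

7640.5197 m/s


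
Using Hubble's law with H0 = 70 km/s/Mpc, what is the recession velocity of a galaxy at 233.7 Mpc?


v = H0 * d = 70 * 233.7 = 16359.0

16359.0 km/s


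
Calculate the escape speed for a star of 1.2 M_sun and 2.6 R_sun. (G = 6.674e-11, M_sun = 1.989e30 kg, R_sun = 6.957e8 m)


M = 1.2 * 1.989e30 kg = 2.3868e+30 kg; R = 2.6 * 6.957e8 m = 1.80882e+09 m. v_esc = sqrt(2GM/R) = sqrt(2 * 6.674e-11 * 2.3868e+30 / 1.80882e+09) = 419680.1591

419680.1591 m/s


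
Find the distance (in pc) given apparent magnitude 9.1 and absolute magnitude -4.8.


d = 10^((m - M + 5)/5) = 10^((9.1 - -4.8 + 5)/5) = 6025.5959

6025.5959 pc


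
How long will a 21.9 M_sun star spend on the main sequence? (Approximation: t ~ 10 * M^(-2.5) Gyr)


t = 10 * M^(-2.5) = 10 * 21.9^(-2.5) = 0.0045

0.0045 Gyr


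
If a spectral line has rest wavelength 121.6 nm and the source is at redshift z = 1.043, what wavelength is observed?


lam_obs = lam_emit * (1 + z) = 121.6 * (1 + 1.043) = 248.4288

248.4288 nm


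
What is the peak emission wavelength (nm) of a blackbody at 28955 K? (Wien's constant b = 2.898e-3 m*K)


lam_max = b / T = 2.898e-3 / 28955 = 1.001e-07 m = 100.0863 nm

100.0863 nm


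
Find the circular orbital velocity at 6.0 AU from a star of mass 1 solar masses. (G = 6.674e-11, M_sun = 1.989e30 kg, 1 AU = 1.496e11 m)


v = sqrt(GM/r) = sqrt(6.674e-11 * 1.989e+30 / 8.976e+11) = 12160.9939

12160.9939 m/s


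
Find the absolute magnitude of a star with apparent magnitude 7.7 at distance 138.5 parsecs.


M = m - 5*log10(d) + 5 = 7.7 - 5*log10(138.5) + 5 = 1.9928

1.9928


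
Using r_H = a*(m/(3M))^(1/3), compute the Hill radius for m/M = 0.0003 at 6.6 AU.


r_H = a * (m/3M)^(1/3) = 6.6 * (0.0003/3)^(1/3) = 0.3063

0.3063 AU


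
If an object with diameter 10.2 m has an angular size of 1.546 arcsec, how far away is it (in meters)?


D = size / theta_rad, theta_rad = 1.546 * pi/(180*3600) = 7.495e-06, D = 1.361e+06

1.361e+06 m


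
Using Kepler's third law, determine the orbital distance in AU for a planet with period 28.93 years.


a = P^(2/3) = 28.93^(2/3) = 9.4239

9.4239 AU


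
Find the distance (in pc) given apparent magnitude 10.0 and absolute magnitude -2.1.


d = 10^((m - M + 5)/5) = 10^((10.0 - -2.1 + 5)/5) = 2630.268

2630.268 pc


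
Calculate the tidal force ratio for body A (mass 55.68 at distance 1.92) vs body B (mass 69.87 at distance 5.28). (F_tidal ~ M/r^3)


Ratio = (M1/r1^3) / (M2/r2^3) = (55.68/1.92^3) / (69.87/5.28^3) = 16.5732

16.5732


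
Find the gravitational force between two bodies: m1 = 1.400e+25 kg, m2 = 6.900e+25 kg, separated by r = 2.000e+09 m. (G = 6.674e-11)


F = G*m1*m2/r^2 = 6.674e-11 * 1.400e+25 * 6.900e+25 / (2.000e+09)^2 = 6.674e-11 * 9.660e+50 / 4.000e+18 = 1.612e+22

1.612e+22 N


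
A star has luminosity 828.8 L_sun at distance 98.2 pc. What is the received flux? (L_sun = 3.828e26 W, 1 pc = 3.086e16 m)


F = L / (4*pi*d^2) = 3.173e+29 / (4*pi*(3.030e+18)^2) = 2.749e-09

2.749e-09 W/m^2


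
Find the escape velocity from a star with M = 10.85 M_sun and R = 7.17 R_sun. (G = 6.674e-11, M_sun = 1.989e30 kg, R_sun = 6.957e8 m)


M = 10.85 * 1.989e30 kg = 2.158065e+31 kg; R = 7.17 * 6.957e8 m = 4.988169e+09 m. v_esc = sqrt(2GM/R) = sqrt(2 * 6.674e-11 * 2.158065e+31 / 4.988169e+09) = 759923.3342

759923.3342 m/s


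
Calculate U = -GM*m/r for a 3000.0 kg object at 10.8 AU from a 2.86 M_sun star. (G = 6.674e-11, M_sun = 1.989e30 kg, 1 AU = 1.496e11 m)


M = 2.86 * 1.989e30 kg = 5.68854e+30 kg; r = 10.8 AU * 1.496e11 m/AU = 1.61568e+12 m. U = -GM*m/r = -(6.674e-11 * 5.68854e+30 * 3000.0) / 1.61568e+12 = -7.049e+11

-7.049e+11 J


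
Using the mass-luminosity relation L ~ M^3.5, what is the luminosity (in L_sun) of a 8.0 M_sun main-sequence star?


L/L_sun = (M/M_sun)^3.5 = 8.0^3.5 = 1448.1547

1448.1547 L_sun


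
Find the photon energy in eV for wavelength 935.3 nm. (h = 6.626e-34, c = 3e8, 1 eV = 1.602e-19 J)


E = hc/lambda = 6.626e-34 * 3e8 / 9.353e-07 = 2.125e-19 J = 1.3267 eV

1.3267 eV


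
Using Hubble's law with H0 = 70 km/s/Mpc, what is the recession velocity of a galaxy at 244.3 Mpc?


v = H0 * d = 70 * 244.3 = 17101.0

17101.0 km/s


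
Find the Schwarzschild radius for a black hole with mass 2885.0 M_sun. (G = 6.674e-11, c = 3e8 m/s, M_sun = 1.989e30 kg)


M = 2885.0 * 1.989e30 kg = 5.738265e+33 kg. rs = 2GM/c^2 = 2 * 6.674e-11 * 5.738265e+33 / (3e8)^2 = 8.510e+06

8.510e+06 m


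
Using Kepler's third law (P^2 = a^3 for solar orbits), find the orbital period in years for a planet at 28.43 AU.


P = a^(3/2) = 28.43^1.5 = 151.5882

151.5882 years


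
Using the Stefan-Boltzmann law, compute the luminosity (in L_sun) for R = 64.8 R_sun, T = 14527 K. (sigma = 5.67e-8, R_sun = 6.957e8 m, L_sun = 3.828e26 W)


R = 64.8 * 6.957e8 m = 4.508136e+10 m. L = 4*pi*R^2*sigma*T^4 = 4*pi*(4.508136e+10)^2 * 5.67e-8 * 14527^4 = 6.448974913e+31 W. L/L_sun = 6.448974913e+31 / 3.828e26 = 168468.5191

168468.5191 L_sun


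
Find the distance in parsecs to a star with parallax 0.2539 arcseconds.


d = 1/p = 1/0.2539 = 3.9386

3.9386 pc


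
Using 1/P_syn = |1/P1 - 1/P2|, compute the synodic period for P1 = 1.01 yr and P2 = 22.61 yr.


1/P_syn = |1/P1 - 1/P2| = |1/1.01 - 1/22.61| => P_syn = 1.0572

1.0572 years


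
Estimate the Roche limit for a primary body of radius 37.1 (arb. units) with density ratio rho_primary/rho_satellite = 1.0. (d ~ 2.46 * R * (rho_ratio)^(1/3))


d_Roche = 2.46 * 37.1 * 1.0^(1/3) = 91.266

91.266


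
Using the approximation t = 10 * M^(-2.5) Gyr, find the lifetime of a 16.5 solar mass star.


t = 10 * M^(-2.5) = 10 * 16.5^(-2.5) = 0.009

0.009 Gyr


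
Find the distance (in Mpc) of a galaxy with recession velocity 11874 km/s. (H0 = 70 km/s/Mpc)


d = v / H0 = 11874 / 70 = 169.6286

169.6286 Mpc


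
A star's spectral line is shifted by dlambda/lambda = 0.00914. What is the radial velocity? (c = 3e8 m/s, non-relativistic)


v = (dlambda/lambda) * c = 0.00914 * 3e8 = 2.742e+06

2.742e+06 m/s


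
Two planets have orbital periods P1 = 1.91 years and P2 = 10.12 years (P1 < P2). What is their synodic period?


1/P_syn = |1/P1 - 1/P2| = |1/1.91 - 1/10.12| => P_syn = 2.3543

2.3543 years


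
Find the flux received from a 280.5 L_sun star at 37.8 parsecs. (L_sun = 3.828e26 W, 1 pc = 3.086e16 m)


F = L / (4*pi*d^2) = 1.074e+29 / (4*pi*(1.167e+18)^2) = 6.279e-09

6.279e-09 W/m^2


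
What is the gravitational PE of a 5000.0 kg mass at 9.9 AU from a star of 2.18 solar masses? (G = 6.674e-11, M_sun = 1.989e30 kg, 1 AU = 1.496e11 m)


M = 2.18 * 1.989e30 kg = 4.33602e+30 kg; r = 9.9 AU * 1.496e11 m/AU = 1.48104e+12 m. U = -GM*m/r = -(6.674e-11 * 4.33602e+30 * 5000.0) / 1.48104e+12 = -9.770e+11

-9.770e+11 J


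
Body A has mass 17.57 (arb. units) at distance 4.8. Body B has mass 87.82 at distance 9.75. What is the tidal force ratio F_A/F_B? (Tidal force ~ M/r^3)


Ratio = (M1/r1^3) / (M2/r2^3) = (17.57/4.8^3) / (87.82/9.75^3) = 1.6768

1.6768


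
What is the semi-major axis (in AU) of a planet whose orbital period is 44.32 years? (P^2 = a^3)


a = P^(2/3) = 44.32^(2/3) = 12.5237

12.5237 AU


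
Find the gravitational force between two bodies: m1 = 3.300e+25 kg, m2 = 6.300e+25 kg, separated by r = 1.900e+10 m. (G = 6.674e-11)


F = G*m1*m2/r^2 = 6.674e-11 * 3.300e+25 * 6.300e+25 / (1.900e+10)^2 = 6.674e-11 * 2.079e+51 / 3.610e+20 = 3.844e+20

3.844e+20 N


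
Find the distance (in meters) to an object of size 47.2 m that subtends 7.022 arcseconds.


D = size / theta_rad, theta_rad = 7.022 * pi/(180*3600) = 3.404e-05, D = 1.386e+06

1.386e+06 m


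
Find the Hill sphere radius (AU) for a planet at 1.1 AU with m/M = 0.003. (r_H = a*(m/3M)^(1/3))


r_H = a * (m/3M)^(1/3) = 1.1 * (0.003/3)^(1/3) = 0.11

0.11 AU


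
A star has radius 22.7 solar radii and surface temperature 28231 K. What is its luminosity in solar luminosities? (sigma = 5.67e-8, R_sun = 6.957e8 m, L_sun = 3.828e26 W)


R = 22.7 * 6.957e8 m = 1.579239e+10 m. L = 4*pi*R^2*sigma*T^4 = 4*pi*(1.579239e+10)^2 * 5.67e-8 * 28231^4 = 1.128739419e+32 W. L/L_sun = 1.128739419e+32 / 3.828e26 = 294864.007

294864.007 L_sun


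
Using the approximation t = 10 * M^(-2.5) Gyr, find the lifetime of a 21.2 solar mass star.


t = 10 * M^(-2.5) = 10 * 21.2^(-2.5) = 0.0048

0.0048 Gyr


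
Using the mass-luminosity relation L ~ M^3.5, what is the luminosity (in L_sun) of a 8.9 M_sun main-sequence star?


L/L_sun = (M/M_sun)^3.5 = 8.9^3.5 = 2103.1247

2103.1247 L_sun


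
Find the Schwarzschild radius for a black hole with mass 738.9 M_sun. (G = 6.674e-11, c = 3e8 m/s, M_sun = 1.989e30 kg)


M = 738.9 * 1.989e30 kg = 1.4696721e+33 kg. rs = 2GM/c^2 = 2 * 6.674e-11 * 1.4696721e+33 / (3e8)^2 = 2.180e+06

2.180e+06 m


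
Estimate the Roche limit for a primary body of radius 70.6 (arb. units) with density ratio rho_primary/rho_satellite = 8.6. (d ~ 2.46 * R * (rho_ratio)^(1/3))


d_Roche = 2.46 * 70.6 * 8.6^(1/3) = 355.8273

355.8273


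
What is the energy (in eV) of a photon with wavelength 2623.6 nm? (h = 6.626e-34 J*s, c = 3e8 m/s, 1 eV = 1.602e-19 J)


E = hc/lambda = 6.626e-34 * 3e8 / 2.624e-06 = 7.577e-20 J = 0.4729 eV

0.4729 eV


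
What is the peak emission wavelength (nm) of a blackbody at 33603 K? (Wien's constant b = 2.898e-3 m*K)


lam_max = b / T = 2.898e-3 / 33603 = 8.624e-08 m = 86.2423 nm

86.2423 nm


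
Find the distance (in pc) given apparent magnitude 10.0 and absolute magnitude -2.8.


d = 10^((m - M + 5)/5) = 10^((10.0 - -2.8 + 5)/5) = 3630.7805

3630.7805 pc


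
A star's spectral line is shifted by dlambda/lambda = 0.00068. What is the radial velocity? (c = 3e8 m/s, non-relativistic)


v = (dlambda/lambda) * c = 0.00068 * 3e8 = 204000.0

204000.0 m/s


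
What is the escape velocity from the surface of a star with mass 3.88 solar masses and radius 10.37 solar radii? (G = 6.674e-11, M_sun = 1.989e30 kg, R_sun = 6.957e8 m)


M = 3.88 * 1.989e30 kg = 7.71732e+30 kg; R = 10.37 * 6.957e8 m = 7.214409e+09 m. v_esc = sqrt(2GM/R) = sqrt(2 * 6.674e-11 * 7.71732e+30 / 7.214409e+09) = 377868.747

377868.747 m/s


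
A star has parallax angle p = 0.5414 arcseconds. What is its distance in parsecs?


d = 1/p = 1/0.5414 = 1.8471

1.8471 pc


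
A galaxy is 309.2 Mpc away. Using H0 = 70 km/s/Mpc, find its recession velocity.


v = H0 * d = 70 * 309.2 = 21644.0

21644.0 km/s


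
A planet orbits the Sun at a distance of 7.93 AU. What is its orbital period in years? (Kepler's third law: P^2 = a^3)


P = a^(3/2) = 7.93^1.5 = 22.3311

22.3311 years


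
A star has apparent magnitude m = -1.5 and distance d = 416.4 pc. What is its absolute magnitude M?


M = m - 5*log10(d) + 5 = -1.5 - 5*log10(416.4) + 5 = -9.5976

-9.5976


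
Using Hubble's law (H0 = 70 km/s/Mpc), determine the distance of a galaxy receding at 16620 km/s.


d = v / H0 = 16620 / 70 = 237.4286

237.4286 Mpc


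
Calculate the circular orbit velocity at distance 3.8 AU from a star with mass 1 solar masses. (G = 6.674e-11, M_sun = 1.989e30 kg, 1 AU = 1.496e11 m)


v = sqrt(GM/r) = sqrt(6.674e-11 * 1.989e+30 / 5.685e+11) = 15281.0395

15281.0395 m/s


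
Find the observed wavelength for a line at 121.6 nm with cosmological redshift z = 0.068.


lam_obs = lam_emit * (1 + z) = 121.6 * (1 + 0.068) = 129.8688

129.8688 nm


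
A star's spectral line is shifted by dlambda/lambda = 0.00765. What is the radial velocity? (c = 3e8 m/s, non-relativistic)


v = (dlambda/lambda) * c = 0.00765 * 3e8 = 2.295e+06

2.295e+06 m/s


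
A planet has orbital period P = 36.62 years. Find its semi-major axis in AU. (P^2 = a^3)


a = P^(2/3) = 36.62^(2/3) = 11.0275

11.0275 AU


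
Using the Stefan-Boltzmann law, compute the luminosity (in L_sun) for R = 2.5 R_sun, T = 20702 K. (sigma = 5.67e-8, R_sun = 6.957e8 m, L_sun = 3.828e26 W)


R = 2.5 * 6.957e8 m = 1.73925e+09 m. L = 4*pi*R^2*sigma*T^4 = 4*pi*(1.73925e+09)^2 * 5.67e-8 * 20702^4 = 3.958823722e+29 W. L/L_sun = 3.958823722e+29 / 3.828e26 = 1034.1755

1034.1755 L_sun


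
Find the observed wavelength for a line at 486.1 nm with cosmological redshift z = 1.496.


lam_obs = lam_emit * (1 + z) = 486.1 * (1 + 1.496) = 1213.3056

1213.3056 nm


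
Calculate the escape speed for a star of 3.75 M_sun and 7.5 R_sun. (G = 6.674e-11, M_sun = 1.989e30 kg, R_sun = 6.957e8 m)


M = 3.75 * 1.989e30 kg = 7.45875e+30 kg; R = 7.5 * 6.957e8 m = 5.21775e+09 m. v_esc = sqrt(2GM/R) = sqrt(2 * 6.674e-11 * 7.45875e+30 / 5.21775e+09) = 436816.959

436816.959 m/s


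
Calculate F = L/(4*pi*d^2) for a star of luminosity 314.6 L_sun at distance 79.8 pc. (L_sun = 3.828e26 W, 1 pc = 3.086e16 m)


F = L / (4*pi*d^2) = 1.204e+29 / (4*pi*(2.463e+18)^2) = 1.580e-09

1.580e-09 W/m^2


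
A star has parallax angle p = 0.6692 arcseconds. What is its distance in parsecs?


d = 1/p = 1/0.6692 = 1.4943

1.4943 pc


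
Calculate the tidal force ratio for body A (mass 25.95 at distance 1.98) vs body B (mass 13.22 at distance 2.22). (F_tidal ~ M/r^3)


Ratio = (M1/r1^3) / (M2/r2^3) = (25.95/1.98^3) / (13.22/2.22^3) = 2.7667

2.7667


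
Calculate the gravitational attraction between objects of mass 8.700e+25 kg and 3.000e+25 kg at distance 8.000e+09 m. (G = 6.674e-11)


F = G*m1*m2/r^2 = 6.674e-11 * 8.700e+25 * 3.000e+25 / (8.000e+09)^2 = 6.674e-11 * 2.610e+51 / 6.400e+19 = 2.722e+21

2.722e+21 N


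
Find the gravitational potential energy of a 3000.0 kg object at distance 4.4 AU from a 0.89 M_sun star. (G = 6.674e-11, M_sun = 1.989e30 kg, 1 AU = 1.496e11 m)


M = 0.89 * 1.989e30 kg = 1.77021e+30 kg; r = 4.4 AU * 1.496e11 m/AU = 6.5824e+11 m. U = -GM*m/r = -(6.674e-11 * 1.77021e+30 * 3000.0) / 6.5824e+11 = -5.385e+11

-5.385e+11 J


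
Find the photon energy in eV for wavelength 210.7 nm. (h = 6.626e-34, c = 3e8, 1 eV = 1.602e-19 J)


E = hc/lambda = 6.626e-34 * 3e8 / 2.107e-07 = 9.434e-19 J = 5.8891 eV

5.8891 eV


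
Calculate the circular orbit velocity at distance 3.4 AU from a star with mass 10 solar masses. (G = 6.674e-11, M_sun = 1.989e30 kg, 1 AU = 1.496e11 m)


v = sqrt(GM/r) = sqrt(6.674e-11 * 1.989e+31 / 5.086e+11) = 51086.3927

51086.3927 m/s


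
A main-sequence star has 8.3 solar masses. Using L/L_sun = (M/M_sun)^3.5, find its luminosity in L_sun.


L/L_sun = (M/M_sun)^3.5 = 8.3^3.5 = 1647.3024

1647.3024 L_sun


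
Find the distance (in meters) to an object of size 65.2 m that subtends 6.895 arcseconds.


D = size / theta_rad, theta_rad = 6.895 * pi/(180*3600) = 3.343e-05, D = 1.950e+06

1.950e+06 m


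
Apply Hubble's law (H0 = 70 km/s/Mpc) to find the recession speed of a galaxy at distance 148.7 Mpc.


v = H0 * d = 70 * 148.7 = 10409.0

10409.0 km/s


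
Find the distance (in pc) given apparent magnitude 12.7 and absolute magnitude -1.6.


d = 10^((m - M + 5)/5) = 10^((12.7 - -1.6 + 5)/5) = 7244.3596

7244.3596 pc


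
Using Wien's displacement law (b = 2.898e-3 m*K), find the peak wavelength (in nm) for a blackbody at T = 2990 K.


lam_max = b / T = 2.898e-3 / 2990 = 9.692e-07 m = 969.2308 nm

969.2308 nm


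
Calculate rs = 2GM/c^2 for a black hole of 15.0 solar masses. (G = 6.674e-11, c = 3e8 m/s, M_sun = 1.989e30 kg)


M = 15.0 * 1.989e30 kg = 2.9835e+31 kg. rs = 2GM/c^2 = 2 * 6.674e-11 * 2.9835e+31 / (3e8)^2 = 44248.62

44248.62 m


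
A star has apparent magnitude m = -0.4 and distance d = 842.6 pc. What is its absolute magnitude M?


M = m - 5*log10(d) + 5 = -0.4 - 5*log10(842.6) + 5 = -10.0281

-10.0281


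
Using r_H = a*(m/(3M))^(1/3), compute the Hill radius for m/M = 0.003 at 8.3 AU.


r_H = a * (m/3M)^(1/3) = 8.3 * (0.003/3)^(1/3) = 0.83

0.83 AU


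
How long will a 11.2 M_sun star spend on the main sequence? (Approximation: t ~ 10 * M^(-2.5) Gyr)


t = 10 * M^(-2.5) = 10 * 11.2^(-2.5) = 0.0238

0.0238 Gyr


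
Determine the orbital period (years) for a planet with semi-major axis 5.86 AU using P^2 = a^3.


P = a^(3/2) = 5.86^1.5 = 14.1856

14.1856 years


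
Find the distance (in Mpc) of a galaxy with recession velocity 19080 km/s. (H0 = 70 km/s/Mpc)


d = v / H0 = 19080 / 70 = 272.5714

272.5714 Mpc


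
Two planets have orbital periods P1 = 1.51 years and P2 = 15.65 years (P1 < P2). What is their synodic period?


1/P_syn = |1/P1 - 1/P2| = |1/1.51 - 1/15.65| => P_syn = 1.6713

1.6713 years


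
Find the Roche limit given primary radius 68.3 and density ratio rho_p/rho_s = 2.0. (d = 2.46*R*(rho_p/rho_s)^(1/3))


d_Roche = 2.46 * 68.3 * 2.0^(1/3) = 211.6894

211.6894


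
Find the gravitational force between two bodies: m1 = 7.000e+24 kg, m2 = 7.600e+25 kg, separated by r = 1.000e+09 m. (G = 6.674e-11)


F = G*m1*m2/r^2 = 6.674e-11 * 7.000e+24 * 7.600e+25 / (1.000e+09)^2 = 6.674e-11 * 5.320e+50 / 1.000e+18 = 3.551e+22

3.551e+22 N


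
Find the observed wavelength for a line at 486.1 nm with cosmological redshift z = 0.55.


lam_obs = lam_emit * (1 + z) = 486.1 * (1 + 0.55) = 753.455

753.455 nm


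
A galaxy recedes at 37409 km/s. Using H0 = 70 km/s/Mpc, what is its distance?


d = v / H0 = 37409 / 70 = 534.4143

534.4143 Mpc


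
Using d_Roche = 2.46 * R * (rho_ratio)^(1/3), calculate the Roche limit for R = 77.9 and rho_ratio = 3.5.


d_Roche = 2.46 * 77.9 * 3.5^(1/3) = 290.9568

290.9568


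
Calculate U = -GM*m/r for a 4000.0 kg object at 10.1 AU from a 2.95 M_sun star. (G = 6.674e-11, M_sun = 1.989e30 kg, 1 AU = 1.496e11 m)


M = 2.95 * 1.989e30 kg = 5.86755e+30 kg; r = 10.1 AU * 1.496e11 m/AU = 1.51096e+12 m. U = -GM*m/r = -(6.674e-11 * 5.86755e+30 * 4000.0) / 1.51096e+12 = -1.037e+12

-1.037e+12 J


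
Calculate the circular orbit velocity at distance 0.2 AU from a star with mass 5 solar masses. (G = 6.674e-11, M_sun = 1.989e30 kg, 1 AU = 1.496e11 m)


v = sqrt(GM/r) = sqrt(6.674e-11 * 9.945e+30 / 2.992e+10) = 148941.1491

148941.1491 m/s


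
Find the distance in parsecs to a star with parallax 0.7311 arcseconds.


d = 1/p = 1/0.7311 = 1.3678

1.3678 pc


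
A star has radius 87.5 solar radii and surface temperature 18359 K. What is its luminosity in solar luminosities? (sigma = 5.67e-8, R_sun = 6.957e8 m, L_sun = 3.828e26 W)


R = 87.5 * 6.957e8 m = 6.087375e+10 m. L = 4*pi*R^2*sigma*T^4 = 4*pi*(6.087375e+10)^2 * 5.67e-8 * 18359^4 = 2.999501773e+32 W. L/L_sun = 2.999501773e+32 / 3.828e26 = 783568.9063

783568.9063 L_sun


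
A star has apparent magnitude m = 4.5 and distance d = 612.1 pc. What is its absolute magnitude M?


M = m - 5*log10(d) + 5 = 4.5 - 5*log10(612.1) + 5 = -4.4341

-4.4341


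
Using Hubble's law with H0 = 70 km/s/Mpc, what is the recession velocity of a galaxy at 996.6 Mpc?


v = H0 * d = 70 * 996.6 = 69762.0

69762.0 km/s


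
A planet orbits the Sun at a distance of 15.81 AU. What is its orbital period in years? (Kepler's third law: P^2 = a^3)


P = a^(3/2) = 15.81^1.5 = 62.8634

62.8634 years


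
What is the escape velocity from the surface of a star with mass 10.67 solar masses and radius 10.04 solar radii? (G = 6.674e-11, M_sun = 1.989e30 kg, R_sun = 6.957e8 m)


M = 10.67 * 1.989e30 kg = 2.122263e+31 kg; R = 10.04 * 6.957e8 m = 6.984828e+09 m. v_esc = sqrt(2GM/R) = sqrt(2 * 6.674e-11 * 2.122263e+31 / 6.984828e+09) = 636839.2793

636839.2793 m/s


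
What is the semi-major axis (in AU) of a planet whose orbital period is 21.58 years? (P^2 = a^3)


a = P^(2/3) = 21.58^(2/3) = 7.7512

7.7512 AU


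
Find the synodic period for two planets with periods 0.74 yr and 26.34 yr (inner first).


1/P_syn = |1/P1 - 1/P2| = |1/0.74 - 1/26.34| => P_syn = 0.7614

0.7614 years


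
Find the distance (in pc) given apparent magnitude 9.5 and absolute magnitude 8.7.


d = 10^((m - M + 5)/5) = 10^((9.5 - 8.7 + 5)/5) = 14.4544

14.4544 pc


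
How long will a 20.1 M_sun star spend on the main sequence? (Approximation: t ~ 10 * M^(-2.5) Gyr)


t = 10 * M^(-2.5) = 10 * 20.1^(-2.5) = 0.0055

0.0055 Gyr


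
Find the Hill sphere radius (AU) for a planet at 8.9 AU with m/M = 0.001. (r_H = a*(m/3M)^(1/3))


r_H = a * (m/3M)^(1/3) = 8.9 * (0.001/3)^(1/3) = 0.6171

0.6171 AU


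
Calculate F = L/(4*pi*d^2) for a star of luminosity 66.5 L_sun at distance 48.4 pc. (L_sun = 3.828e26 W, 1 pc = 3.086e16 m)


F = L / (4*pi*d^2) = 2.546e+28 / (4*pi*(1.494e+18)^2) = 9.080e-10

9.080e-10 W/m^2


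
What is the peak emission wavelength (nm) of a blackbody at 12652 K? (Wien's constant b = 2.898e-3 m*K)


lam_max = b / T = 2.898e-3 / 12652 = 2.291e-07 m = 229.0547 nm

229.0547 nm


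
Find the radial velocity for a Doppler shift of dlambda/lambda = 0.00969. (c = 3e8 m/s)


v = (dlambda/lambda) * c = 0.00969 * 3e8 = 2.907e+06

2.907e+06 m/s


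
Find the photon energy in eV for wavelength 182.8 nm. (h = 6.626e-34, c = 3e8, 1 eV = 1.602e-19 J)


E = hc/lambda = 6.626e-34 * 3e8 / 1.828e-07 = 1.087e-18 J = 6.7879 eV

6.7879 eV


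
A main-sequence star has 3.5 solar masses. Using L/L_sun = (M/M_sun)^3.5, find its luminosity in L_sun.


L/L_sun = (M/M_sun)^3.5 = 3.5^3.5 = 80.2118

80.2118 L_sun


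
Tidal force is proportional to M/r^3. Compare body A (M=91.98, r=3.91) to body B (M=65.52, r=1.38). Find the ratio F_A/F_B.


Ratio = (M1/r1^3) / (M2/r2^3) = (91.98/3.91^3) / (65.52/1.38^3) = 0.0617

0.0617


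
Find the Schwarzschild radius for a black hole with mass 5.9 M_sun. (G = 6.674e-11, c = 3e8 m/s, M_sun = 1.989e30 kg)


M = 5.9 * 1.989e30 kg = 1.17351e+31 kg. rs = 2GM/c^2 = 2 * 6.674e-11 * 1.17351e+31 / (3e8)^2 = 17404.4572

17404.4572 m


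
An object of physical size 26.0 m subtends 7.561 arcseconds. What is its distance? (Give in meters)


D = size / theta_rad, theta_rad = 7.561 * pi/(180*3600) = 3.666e-05, D = 709282.4973

709282.4973 m


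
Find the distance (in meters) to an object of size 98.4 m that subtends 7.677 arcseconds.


D = size / theta_rad, theta_rad = 7.677 * pi/(180*3600) = 3.722e-05, D = 2.644e+06

2.644e+06 m


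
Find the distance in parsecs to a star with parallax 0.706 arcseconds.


d = 1/p = 1/0.706 = 1.4164

1.4164 pc


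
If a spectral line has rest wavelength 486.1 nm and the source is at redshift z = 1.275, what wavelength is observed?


lam_obs = lam_emit * (1 + z) = 486.1 * (1 + 1.275) = 1105.8775

1105.8775 nm


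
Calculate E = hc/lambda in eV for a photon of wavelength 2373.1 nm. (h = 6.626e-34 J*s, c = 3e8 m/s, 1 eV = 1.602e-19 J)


E = hc/lambda = 6.626e-34 * 3e8 / 2.373e-06 = 8.376e-20 J = 0.5229 eV

0.5229 eV


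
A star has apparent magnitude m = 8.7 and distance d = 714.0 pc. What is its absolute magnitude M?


M = m - 5*log10(d) + 5 = 8.7 - 5*log10(714.0) + 5 = -0.5685

-0.5685


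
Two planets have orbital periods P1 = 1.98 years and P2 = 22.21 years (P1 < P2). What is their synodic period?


1/P_syn = |1/P1 - 1/P2| = |1/1.98 - 1/22.21| => P_syn = 2.1738

2.1738 years


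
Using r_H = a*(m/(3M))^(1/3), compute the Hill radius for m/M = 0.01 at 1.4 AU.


r_H = a * (m/3M)^(1/3) = 1.4 * (0.01/3)^(1/3) = 0.2091

0.2091 AU


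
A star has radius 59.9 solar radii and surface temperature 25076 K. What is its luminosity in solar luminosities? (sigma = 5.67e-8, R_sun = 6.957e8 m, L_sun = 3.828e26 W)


R = 59.9 * 6.957e8 m = 4.167243e+10 m. L = 4*pi*R^2*sigma*T^4 = 4*pi*(4.167243e+10)^2 * 5.67e-8 * 25076^4 = 4.892418718e+32 W. L/L_sun = 4.892418718e+32 / 3.828e26 = 1.278e+06

1.278e+06 L_sun


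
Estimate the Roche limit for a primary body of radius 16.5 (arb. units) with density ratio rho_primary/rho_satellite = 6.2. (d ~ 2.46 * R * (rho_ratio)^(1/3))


d_Roche = 2.46 * 16.5 * 6.2^(1/3) = 74.5675

74.5675


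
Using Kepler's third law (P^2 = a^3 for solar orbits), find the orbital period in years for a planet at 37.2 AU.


P = a^(3/2) = 37.2^1.5 = 226.8895

226.8895 years


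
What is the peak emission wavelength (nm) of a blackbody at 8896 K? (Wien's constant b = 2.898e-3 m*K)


lam_max = b / T = 2.898e-3 / 8896 = 3.258e-07 m = 325.7644 nm

325.7644 nm


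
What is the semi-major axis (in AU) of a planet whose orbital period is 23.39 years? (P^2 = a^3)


a = P^(2/3) = 23.39^(2/3) = 8.1787

8.1787 AU


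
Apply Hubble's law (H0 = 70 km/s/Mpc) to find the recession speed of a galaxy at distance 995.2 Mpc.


v = H0 * d = 70 * 995.2 = 69664.0

69664.0 km/s


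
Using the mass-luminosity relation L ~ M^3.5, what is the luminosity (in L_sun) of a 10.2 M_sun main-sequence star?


L/L_sun = (M/M_sun)^3.5 = 10.2^3.5 = 3389.2266

3389.2266 L_sun


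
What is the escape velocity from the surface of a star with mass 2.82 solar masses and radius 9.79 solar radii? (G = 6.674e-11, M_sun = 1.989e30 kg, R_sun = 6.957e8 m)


M = 2.82 * 1.989e30 kg = 5.60898e+30 kg; R = 9.79 * 6.957e8 m = 6.810903e+09 m. v_esc = sqrt(2GM/R) = sqrt(2 * 6.674e-11 * 5.60898e+30 / 6.810903e+09) = 331548.9807

331548.9807 m/s


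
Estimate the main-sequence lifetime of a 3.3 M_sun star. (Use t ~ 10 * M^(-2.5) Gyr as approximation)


t = 10 * M^(-2.5) = 10 * 3.3^(-2.5) = 0.5055

0.5055 Gyr


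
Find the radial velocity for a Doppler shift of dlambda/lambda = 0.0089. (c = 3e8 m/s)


v = (dlambda/lambda) * c = 0.0089 * 3e8 = 2.670e+06

2.670e+06 m/s


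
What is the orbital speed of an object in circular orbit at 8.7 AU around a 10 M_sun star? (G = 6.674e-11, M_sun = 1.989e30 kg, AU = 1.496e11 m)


v = sqrt(GM/r) = sqrt(6.674e-11 * 1.989e+31 / 1.302e+12) = 31936.3346

31936.3346 m/s


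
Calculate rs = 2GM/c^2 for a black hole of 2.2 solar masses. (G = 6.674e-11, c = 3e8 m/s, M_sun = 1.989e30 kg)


M = 2.2 * 1.989e30 kg = 4.3758e+30 kg. rs = 2GM/c^2 = 2 * 6.674e-11 * 4.3758e+30 / (3e8)^2 = 6489.7976

6489.7976 m


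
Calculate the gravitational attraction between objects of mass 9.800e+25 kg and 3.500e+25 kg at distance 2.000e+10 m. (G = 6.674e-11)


F = G*m1*m2/r^2 = 6.674e-11 * 9.800e+25 * 3.500e+25 / (2.000e+10)^2 = 6.674e-11 * 3.430e+51 / 4.000e+20 = 5.723e+20

5.723e+20 N


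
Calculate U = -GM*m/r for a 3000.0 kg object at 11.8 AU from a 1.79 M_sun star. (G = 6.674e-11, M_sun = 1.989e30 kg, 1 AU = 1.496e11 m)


M = 1.79 * 1.989e30 kg = 3.56031e+30 kg; r = 11.8 AU * 1.496e11 m/AU = 1.76528e+12 m. U = -GM*m/r = -(6.674e-11 * 3.56031e+30 * 3000.0) / 1.76528e+12 = -4.038e+11

-4.038e+11 J


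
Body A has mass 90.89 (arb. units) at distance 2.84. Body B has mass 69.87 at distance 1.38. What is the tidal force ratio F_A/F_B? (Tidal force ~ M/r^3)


Ratio = (M1/r1^3) / (M2/r2^3) = (90.89/2.84^3) / (69.87/1.38^3) = 0.1492

0.1492


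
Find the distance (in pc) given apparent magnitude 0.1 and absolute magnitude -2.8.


d = 10^((m - M + 5)/5) = 10^((0.1 - -2.8 + 5)/5) = 38.0189

38.0189 pc


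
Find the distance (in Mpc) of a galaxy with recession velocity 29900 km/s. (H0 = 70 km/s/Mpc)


d = v / H0 = 29900 / 70 = 427.1429

427.1429 Mpc


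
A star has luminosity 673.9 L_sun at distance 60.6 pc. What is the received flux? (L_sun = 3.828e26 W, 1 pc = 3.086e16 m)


F = L / (4*pi*d^2) = 2.580e+29 / (4*pi*(1.870e+18)^2) = 5.870e-09

5.870e-09 W/m^2


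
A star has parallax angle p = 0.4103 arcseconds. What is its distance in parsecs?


d = 1/p = 1/0.4103 = 2.4372

2.4372 pc


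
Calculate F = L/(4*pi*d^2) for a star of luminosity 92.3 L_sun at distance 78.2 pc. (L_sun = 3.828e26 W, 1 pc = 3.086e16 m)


F = L / (4*pi*d^2) = 3.533e+28 / (4*pi*(2.413e+18)^2) = 4.828e-10

4.828e-10 W/m^2


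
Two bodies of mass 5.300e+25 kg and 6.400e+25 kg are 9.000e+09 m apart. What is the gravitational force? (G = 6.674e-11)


F = G*m1*m2/r^2 = 6.674e-11 * 5.300e+25 * 6.400e+25 / (9.000e+09)^2 = 6.674e-11 * 3.392e+51 / 8.100e+19 = 2.795e+21

2.795e+21 N


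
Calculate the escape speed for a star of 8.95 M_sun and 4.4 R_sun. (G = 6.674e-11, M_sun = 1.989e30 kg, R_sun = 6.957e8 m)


M = 8.95 * 1.989e30 kg = 1.780155e+31 kg; R = 4.4 * 6.957e8 m = 3.06108e+09 m. v_esc = sqrt(2GM/R) = sqrt(2 * 6.674e-11 * 1.780155e+31 / 3.06108e+09) = 881048.2001

881048.2001 m/s


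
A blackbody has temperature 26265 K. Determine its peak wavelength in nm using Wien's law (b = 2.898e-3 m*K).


lam_max = b / T = 2.898e-3 / 26265 = 1.103e-07 m = 110.337 nm

110.337 nm


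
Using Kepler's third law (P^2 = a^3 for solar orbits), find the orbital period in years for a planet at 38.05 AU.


P = a^(3/2) = 38.05^1.5 = 234.7102

234.7102 years


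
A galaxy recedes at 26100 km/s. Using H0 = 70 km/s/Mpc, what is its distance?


d = v / H0 = 26100 / 70 = 372.8571

372.8571 Mpc


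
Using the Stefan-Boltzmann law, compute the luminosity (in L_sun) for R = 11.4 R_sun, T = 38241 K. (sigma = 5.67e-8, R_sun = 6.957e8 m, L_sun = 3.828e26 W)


R = 11.4 * 6.957e8 m = 7.93098e+09 m. L = 4*pi*R^2*sigma*T^4 = 4*pi*(7.93098e+09)^2 * 5.67e-8 * 38241^4 = 9.584370515e+31 W. L/L_sun = 9.584370515e+31 / 3.828e26 = 250375.4053

250375.4053 L_sun


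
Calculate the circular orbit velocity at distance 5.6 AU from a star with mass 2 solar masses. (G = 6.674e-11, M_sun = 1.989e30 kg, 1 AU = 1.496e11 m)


v = sqrt(GM/r) = sqrt(6.674e-11 * 3.978e+30 / 8.378e+11) = 17801.8723

17801.8723 m/s


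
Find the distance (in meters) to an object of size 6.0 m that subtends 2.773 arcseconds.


D = size / theta_rad, theta_rad = 2.773 * pi/(180*3600) = 1.344e-05, D = 446299.6168

446299.6168 m


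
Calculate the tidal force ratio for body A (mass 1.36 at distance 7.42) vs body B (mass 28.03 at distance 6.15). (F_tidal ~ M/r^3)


Ratio = (M1/r1^3) / (M2/r2^3) = (1.36/7.42^3) / (28.03/6.15^3) = 0.0276

0.0276


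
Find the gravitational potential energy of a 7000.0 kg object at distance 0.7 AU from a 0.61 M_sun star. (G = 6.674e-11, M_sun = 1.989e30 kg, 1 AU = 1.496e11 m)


M = 0.61 * 1.989e30 kg = 1.21329e+30 kg; r = 0.7 AU * 1.496e11 m/AU = 1.0472e+11 m. U = -GM*m/r = -(6.674e-11 * 1.21329e+30 * 7000.0) / 1.0472e+11 = -5.413e+12

-5.413e+12 J


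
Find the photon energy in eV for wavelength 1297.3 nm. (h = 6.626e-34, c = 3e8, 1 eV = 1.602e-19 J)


E = hc/lambda = 6.626e-34 * 3e8 / 1.297e-06 = 1.532e-19 J = 0.9565 eV

0.9565 eV


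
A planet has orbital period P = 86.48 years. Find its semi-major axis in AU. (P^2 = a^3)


a = P^(2/3) = 86.48^(2/3) = 19.5559

19.5559 AU


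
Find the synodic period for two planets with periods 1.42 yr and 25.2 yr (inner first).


1/P_syn = |1/P1 - 1/P2| = |1/1.42 - 1/25.2| => P_syn = 1.5048

1.5048 years


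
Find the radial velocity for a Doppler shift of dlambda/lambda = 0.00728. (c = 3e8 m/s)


v = (dlambda/lambda) * c = 0.00728 * 3e8 = 2.184e+06

2.184e+06 m/s


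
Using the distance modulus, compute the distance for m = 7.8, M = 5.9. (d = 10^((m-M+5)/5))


d = 10^((m - M + 5)/5) = 10^((7.8 - 5.9 + 5)/5) = 23.9883

23.9883 pc


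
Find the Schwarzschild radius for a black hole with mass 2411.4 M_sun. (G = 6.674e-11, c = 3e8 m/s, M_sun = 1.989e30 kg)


M = 2411.4 * 1.989e30 kg = 4.7962746e+33 kg. rs = 2GM/c^2 = 2 * 6.674e-11 * 4.7962746e+33 / (3e8)^2 = 7.113e+06

7.113e+06 m


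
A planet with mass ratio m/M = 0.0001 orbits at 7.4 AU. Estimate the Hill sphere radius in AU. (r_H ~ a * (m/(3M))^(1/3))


r_H = a * (m/3M)^(1/3) = 7.4 * (0.0001/3)^(1/3) = 0.2382

0.2382 AU


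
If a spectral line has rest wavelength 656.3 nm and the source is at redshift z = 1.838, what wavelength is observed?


lam_obs = lam_emit * (1 + z) = 656.3 * (1 + 1.838) = 1862.5794

1862.5794 nm


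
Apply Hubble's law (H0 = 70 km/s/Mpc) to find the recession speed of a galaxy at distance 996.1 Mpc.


v = H0 * d = 70 * 996.1 = 69727.0

69727.0 km/s


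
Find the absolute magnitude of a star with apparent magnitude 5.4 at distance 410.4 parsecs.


M = m - 5*log10(d) + 5 = 5.4 - 5*log10(410.4) + 5 = -2.666

-2.666


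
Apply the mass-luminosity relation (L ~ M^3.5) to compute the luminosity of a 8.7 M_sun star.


L/L_sun = (M/M_sun)^3.5 = 8.7^3.5 = 1942.3048

1942.3048 L_sun


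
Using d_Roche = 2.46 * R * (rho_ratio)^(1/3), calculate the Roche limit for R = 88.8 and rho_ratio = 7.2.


d_Roche = 2.46 * 88.8 * 7.2^(1/3) = 421.8185

421.8185


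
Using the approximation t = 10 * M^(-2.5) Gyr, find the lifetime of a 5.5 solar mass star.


t = 10 * M^(-2.5) = 10 * 5.5^(-2.5) = 0.141

0.141 Gyr


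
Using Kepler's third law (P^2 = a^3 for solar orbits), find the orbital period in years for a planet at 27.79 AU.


P = a^(3/2) = 27.79^1.5 = 146.4984

146.4984 years


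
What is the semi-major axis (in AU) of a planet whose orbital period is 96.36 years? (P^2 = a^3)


a = P^(2/3) = 96.36^(2/3) = 21.0183

21.0183 AU


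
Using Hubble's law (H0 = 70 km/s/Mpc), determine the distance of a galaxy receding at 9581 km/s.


d = v / H0 = 9581 / 70 = 136.8714

136.8714 Mpc


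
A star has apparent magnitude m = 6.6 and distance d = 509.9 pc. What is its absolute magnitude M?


M = m - 5*log10(d) + 5 = 6.6 - 5*log10(509.9) + 5 = -1.9374

-1.9374


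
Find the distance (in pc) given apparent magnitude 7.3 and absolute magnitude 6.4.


d = 10^((m - M + 5)/5) = 10^((7.3 - 6.4 + 5)/5) = 15.1356

15.1356 pc


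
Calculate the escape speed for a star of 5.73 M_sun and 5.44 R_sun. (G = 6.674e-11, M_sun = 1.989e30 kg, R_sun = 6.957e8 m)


M = 5.73 * 1.989e30 kg = 1.139697e+31 kg; R = 5.44 * 6.957e8 m = 3.784608e+09 m. v_esc = sqrt(2GM/R) = sqrt(2 * 6.674e-11 * 1.139697e+31 / 3.784608e+09) = 634004.514

634004.514 m/s


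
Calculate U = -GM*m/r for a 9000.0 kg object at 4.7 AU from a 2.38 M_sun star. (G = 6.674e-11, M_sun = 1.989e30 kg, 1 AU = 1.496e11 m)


M = 2.38 * 1.989e30 kg = 4.73382e+30 kg; r = 4.7 AU * 1.496e11 m/AU = 7.0312e+11 m. U = -GM*m/r = -(6.674e-11 * 4.73382e+30 * 9000.0) / 7.0312e+11 = -4.044e+12

-4.044e+12 J


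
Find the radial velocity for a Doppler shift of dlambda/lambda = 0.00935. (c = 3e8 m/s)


v = (dlambda/lambda) * c = 0.00935 * 3e8 = 2.805e+06

2.805e+06 m/s


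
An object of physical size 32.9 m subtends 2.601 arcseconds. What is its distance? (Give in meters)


D = size / theta_rad, theta_rad = 2.601 * pi/(180*3600) = 1.261e-05, D = 2.609e+06

2.609e+06 m


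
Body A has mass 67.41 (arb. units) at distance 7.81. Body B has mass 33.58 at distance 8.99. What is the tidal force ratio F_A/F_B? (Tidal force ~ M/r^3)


Ratio = (M1/r1^3) / (M2/r2^3) = (67.41/7.81^3) / (33.58/8.99^3) = 3.0617

3.0617


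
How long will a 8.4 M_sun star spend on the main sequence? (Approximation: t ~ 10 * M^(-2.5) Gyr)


t = 10 * M^(-2.5) = 10 * 8.4^(-2.5) = 0.0489

0.0489 Gyr


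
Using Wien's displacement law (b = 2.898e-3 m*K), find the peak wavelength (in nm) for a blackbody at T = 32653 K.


lam_max = b / T = 2.898e-3 / 32653 = 8.875e-08 m = 88.7514 nm

88.7514 nm


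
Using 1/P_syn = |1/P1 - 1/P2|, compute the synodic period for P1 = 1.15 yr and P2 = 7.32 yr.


1/P_syn = |1/P1 - 1/P2| = |1/1.15 - 1/7.32| => P_syn = 1.3643

1.3643 years


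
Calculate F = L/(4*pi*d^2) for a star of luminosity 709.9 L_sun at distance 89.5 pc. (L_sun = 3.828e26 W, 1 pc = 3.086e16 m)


F = L / (4*pi*d^2) = 2.717e+29 / (4*pi*(2.762e+18)^2) = 2.835e-09

2.835e-09 W/m^2


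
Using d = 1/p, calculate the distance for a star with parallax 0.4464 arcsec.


d = 1/p = 1/0.4464 = 2.2401

2.2401 pc


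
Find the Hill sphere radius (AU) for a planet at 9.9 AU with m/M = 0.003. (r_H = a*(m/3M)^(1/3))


r_H = a * (m/3M)^(1/3) = 9.9 * (0.003/3)^(1/3) = 0.99

0.99 AU
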